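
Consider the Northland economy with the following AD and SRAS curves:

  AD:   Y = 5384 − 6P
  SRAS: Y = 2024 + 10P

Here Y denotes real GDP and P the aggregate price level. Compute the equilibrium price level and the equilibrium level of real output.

Set AD = SRAS: 5384 − 6P = 2024 + 10P, so 3360 = 16P and P = 210.
Then Y = 5384 − 6·210 = 4124.

P = 210, Y = 4124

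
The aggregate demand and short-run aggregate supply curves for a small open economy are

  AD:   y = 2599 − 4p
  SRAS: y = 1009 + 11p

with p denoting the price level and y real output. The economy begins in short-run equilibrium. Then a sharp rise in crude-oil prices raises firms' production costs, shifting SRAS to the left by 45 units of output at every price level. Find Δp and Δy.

Δp = +3, Δy = -12

This is a negative supply shock: SRAS shifts left.
New SRAS: y = 964 + 11p.
Set AD = SRAS: 2599 − 4p = 964 + 11p, so 1635 = 15p and p = 109.
y = 2599 − 4·109 = 2163.
Initially p = 106, y = 2175, so Δp = +3 and Δy = -12.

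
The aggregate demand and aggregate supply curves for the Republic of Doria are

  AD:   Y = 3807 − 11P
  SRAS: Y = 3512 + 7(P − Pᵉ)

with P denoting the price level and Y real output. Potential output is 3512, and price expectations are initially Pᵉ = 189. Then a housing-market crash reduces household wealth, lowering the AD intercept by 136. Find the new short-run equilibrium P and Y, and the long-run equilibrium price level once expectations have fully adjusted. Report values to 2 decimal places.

Short run: P = 82.33, Y = 2765.33. Long run: P = 14.45.

AD shifts left: new AD is Y = 3671 − 11P. With Pᵉ = 189, SRAS is Y = 2189 + 7P.
Short run: 3671 − 11P = 2189 + 7P gives 1482 = 18P, so P = 82.33 and Y = 3671 − 11P = 2765.33.
Y = 2765.33 is below potential 3512; expectations adjust and SRAS shifts right until Y = 3512.
Long run: on the new AD curve, 3512 = 3671 − 11P gives P = 14.45.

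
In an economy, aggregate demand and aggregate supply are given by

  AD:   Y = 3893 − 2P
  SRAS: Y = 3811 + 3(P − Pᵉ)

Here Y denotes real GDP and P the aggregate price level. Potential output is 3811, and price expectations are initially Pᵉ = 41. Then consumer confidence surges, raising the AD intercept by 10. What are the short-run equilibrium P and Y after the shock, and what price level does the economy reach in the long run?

AD shifts right: new AD is Y = 3903 − 2P. With Pᵉ = 41, SRAS is Y = 3688 + 3P.
Short run: 3903 − 2P = 3688 + 3P gives 215 = 5P, so P = 43 and Y = 3903 − 2·43 = 3817.
Y = 3817 is above potential 3811; expectations adjust and SRAS shifts left until Y = 3811.
Long run: on the new AD curve, 3811 = 3903 − 2P gives P = 46.

Short run: P = 43, Y = 3817. Long run: P = 46.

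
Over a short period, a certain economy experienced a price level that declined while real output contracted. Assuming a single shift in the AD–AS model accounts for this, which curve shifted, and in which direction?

P fell and Y fell. An AD shift moves P and Y in the same direction; an SRAS shift moves them in opposite directions.
Here P and Y moved in the same direction, so the AD curve shifted.
Since Y fell, AD shifted left.

AD shifted left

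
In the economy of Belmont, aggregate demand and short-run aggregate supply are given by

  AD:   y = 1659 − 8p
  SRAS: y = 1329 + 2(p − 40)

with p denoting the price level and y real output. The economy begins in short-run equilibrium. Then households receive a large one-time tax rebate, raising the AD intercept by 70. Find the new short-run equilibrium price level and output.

p = 48, y = 1345

This is a positive demand shock: AD shifts right.
New AD: y = 1729 − 8p.
SRAS can be written y = 1249 + 2p.
Set AD = SRAS: 1729 − 8p = 1249 + 2p, so 480 = 10p and p = 48.
y = 1729 − 8·48 = 1345.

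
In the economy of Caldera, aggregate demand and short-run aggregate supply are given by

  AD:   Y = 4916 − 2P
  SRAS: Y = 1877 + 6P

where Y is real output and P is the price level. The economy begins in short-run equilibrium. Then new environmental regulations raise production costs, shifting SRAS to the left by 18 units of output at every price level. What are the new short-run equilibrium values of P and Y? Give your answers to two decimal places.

P = 382.13, Y = 4151.75

This is a negative supply shock: SRAS shifts left.
New SRAS: Y = 1859 + 6P.
Set AD = SRAS: 4916 − 2P = 1859 + 6P, so 3057 = 8P and P = 382.13.
Substituting into AD, Y = 4151.75.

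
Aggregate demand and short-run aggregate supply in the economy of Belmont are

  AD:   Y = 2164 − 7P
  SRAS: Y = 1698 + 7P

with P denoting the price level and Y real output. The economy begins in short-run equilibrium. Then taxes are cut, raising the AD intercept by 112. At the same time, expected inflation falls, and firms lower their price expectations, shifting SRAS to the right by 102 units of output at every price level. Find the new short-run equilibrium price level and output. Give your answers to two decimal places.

P = 34.00, Y = 2038.00

After both shocks: AD is Y = 2276 − 7P and SRAS is Y = 1800 + 7P.
Setting them equal: 476 = 14P, so P = 34.00.
Substituting into AD, Y = 2038.00.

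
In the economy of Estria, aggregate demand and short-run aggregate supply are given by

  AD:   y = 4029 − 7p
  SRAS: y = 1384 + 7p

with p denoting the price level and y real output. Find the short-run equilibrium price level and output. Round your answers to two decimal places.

Set AD = SRAS: 4029 − 7p = 1384 + 7p, so 2645 = 14p and p = 188.93.
Substituting into AD, y = 4029 − 7p = 2706.50.

p = 188.93, y = 2706.50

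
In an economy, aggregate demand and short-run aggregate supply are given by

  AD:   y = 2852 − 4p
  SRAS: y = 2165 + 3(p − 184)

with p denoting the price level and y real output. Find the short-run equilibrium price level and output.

Write SRAS as y = 2165 + 3p − 552 = 1613 + 3p.
Set AD = SRAS: 2852 − 4p = 1613 + 3p, so 1239 = 7p and p = 177.
Then y = 2852 − 4·177 = 2144.

p = 177, y = 2144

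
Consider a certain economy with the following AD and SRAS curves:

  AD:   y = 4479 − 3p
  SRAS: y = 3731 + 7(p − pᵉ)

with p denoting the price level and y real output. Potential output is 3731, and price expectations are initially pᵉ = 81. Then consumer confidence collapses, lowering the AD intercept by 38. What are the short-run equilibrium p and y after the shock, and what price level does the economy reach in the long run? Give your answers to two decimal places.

Short run: p = 127.70, y = 4057.90. Long run: p = 236.67.

AD shifts left: new AD is y = 4441 − 3p. With pᵉ = 81, SRAS is y = 3164 + 7p.
Short run: 4441 − 3p = 3164 + 7p gives 1277 = 10p, so p = 127.70 and y = 4441 − 3p = 4057.90.
y = 4057.90 is above potential 3731; expectations adjust and SRAS shifts left until y = 3731.
Long run: on the new AD curve, 3731 = 4441 − 3p gives p = 236.67.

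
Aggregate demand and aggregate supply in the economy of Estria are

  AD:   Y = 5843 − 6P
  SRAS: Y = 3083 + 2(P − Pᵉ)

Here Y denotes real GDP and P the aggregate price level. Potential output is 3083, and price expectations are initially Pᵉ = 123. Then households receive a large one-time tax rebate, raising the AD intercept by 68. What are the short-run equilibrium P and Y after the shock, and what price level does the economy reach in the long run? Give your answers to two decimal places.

Short run: P = 384.25, Y = 3605.50. Long run: P = 471.33.

AD shifts right: new AD is Y = 5911 − 6P. With Pᵉ = 123, SRAS is Y = 2837 + 2P.
Short run: 5911 − 6P = 2837 + 2P gives 3074 = 8P, so P = 384.25 and Y = 5911 − 6P = 3605.50.
Y = 3605.50 is above potential 3083; expectations adjust and SRAS shifts left until Y = 3083.
Long run: on the new AD curve, 3083 = 5911 − 6P gives P = 471.33.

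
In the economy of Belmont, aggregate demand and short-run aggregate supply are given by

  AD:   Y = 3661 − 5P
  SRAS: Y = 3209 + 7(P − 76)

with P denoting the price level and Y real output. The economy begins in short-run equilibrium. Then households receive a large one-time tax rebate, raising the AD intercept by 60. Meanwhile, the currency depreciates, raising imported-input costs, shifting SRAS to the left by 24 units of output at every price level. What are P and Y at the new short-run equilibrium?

After both shocks: AD is Y = 3721 − 5P and SRAS is Y = 2653 + 7P.
Setting them equal: 1068 = 12P, so P = 89.
Y = 3721 − 5·89 = 3276.

P = 89, Y = 3276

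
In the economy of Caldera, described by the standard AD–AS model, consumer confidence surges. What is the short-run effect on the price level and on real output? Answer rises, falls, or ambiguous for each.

This is a positive demand shock: AD shifts right.
Moving along the upward-sloping SRAS curve, P rises and Y rises.

Price level: rises; output: rises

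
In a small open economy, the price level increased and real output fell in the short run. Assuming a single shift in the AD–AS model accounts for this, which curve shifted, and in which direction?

SRAS shifted left

P rose and Y fell. An AD shift moves P and Y in the same direction; an SRAS shift moves them in opposite directions.
Here P and Y moved in opposite directions, so the SRAS curve shifted.
Since Y fell, SRAS shifted left.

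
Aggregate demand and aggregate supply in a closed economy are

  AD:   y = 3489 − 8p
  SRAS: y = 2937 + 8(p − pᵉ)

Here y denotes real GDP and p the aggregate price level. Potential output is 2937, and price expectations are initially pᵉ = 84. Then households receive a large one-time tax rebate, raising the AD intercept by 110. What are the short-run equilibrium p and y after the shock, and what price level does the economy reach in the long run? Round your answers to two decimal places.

Short run: p = 83.38, y = 2932.00. Long run: p = 82.75.

AD shifts right: new AD is y = 3599 − 8p. With pᵉ = 84, SRAS is y = 2265 + 8p.
Short run: 3599 − 8p = 2265 + 8p gives 1334 = 16p, so p = 83.38 and y = 3599 − 8p = 2932.00.
y = 2932.00 is below potential 2937; expectations adjust and SRAS shifts right until y = 2937.
Long run: on the new AD curve, 2937 = 3599 − 8p gives p = 82.75.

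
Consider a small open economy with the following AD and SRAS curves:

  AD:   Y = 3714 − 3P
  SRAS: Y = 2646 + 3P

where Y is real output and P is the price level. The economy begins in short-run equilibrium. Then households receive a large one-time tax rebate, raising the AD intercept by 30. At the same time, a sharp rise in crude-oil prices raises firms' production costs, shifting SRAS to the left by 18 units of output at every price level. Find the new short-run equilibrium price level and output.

After both shocks: AD is Y = 3744 − 3P and SRAS is Y = 2628 + 3P.
Setting them equal: 1116 = 6P, so P = 186.
Y = 3744 − 3·186 = 3186.

P = 186, Y = 3186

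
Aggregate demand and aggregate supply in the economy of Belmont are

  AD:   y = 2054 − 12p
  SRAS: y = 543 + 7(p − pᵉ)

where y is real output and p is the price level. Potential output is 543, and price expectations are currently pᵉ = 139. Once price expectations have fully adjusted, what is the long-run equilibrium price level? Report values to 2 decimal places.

Short run: with pᵉ = 139, SRAS is y = 7p − 430. Setting AD = SRAS gives 2484 = 19p, so p = 130.74 and y = 2054 − 12p = 485.16.
Output 485.16 is below potential 543, so over time expected prices fall and SRAS shifts right until y returns to 543.
Long run: y = 543 on the AD curve gives 543 = 2054 − 12p, so p = 125.92.

Long-run p = 125.92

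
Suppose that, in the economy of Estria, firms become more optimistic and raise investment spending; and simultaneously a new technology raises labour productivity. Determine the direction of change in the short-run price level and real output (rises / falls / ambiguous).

Price level: ambiguous; output: rises

The first event is a positive demand shock: AD shifts right, which by itself pushes P up and Y up.
The second is a favourable supply shock: SRAS shifts right, which by itself pushes P down and Y up.
The two shocks push P in opposite directions, so the effect on P is ambiguous. Both shocks push Y up, so Y rises.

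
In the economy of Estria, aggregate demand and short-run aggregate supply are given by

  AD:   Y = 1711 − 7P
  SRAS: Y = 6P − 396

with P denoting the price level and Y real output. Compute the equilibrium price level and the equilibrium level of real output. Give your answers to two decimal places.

Set AD = SRAS: 1711 − 7P = 6P − 396, so 2107 = 13P and P = 162.08.
Substituting into AD, Y = 1711 − 7P = 576.46.

P = 162.08, Y = 576.46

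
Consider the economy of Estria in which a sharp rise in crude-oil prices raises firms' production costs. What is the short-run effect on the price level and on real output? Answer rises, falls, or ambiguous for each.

Price level: rises; output: falls

This is an adverse supply shock: SRAS shifts left.
Moving along the downward-sloping AD curve, P rises and Y falls.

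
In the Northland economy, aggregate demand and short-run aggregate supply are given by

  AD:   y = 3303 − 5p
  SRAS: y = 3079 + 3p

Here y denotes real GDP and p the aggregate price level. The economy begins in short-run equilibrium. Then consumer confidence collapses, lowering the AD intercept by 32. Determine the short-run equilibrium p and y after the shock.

This is a negative demand shock: AD shifts left.
New AD: y = 3271 − 5p.
Set AD = SRAS: 3271 − 5p = 3079 + 3p, so 192 = 8p and p = 24.
y = 3271 − 5·24 = 3151.

p = 24, y = 3151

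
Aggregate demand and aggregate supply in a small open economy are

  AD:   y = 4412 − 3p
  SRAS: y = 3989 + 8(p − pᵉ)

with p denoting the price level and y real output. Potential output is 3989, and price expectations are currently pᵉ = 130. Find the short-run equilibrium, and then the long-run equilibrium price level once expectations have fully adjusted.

Short run: with pᵉ = 130, SRAS is y = 2949 + 8p. Setting AD = SRAS gives 1463 = 11p, so p = 133 and y = 4412 − 3·133 = 4013.
Output 4013 is above potential 3989, so over time expected prices rise and SRAS shifts left until y returns to 3989.
Long run: y = 3989 on the AD curve gives 3989 = 4412 − 3p, so p = 141.

Short run: p = 133, y = 4013. Long run: p = 141.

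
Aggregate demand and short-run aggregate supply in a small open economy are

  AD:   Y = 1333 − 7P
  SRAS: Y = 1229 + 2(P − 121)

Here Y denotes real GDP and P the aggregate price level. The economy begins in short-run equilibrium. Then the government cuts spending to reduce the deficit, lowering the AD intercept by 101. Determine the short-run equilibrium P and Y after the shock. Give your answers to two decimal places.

This is a negative demand shock: AD shifts left.
New AD: Y = 1232 − 7P.
SRAS can be written Y = 987 + 2P.
Set AD = SRAS: 1232 − 7P = 987 + 2P, so 245 = 9P and P = 27.22.
Substituting into AD, Y = 1041.44.

P = 27.22, Y = 1041.44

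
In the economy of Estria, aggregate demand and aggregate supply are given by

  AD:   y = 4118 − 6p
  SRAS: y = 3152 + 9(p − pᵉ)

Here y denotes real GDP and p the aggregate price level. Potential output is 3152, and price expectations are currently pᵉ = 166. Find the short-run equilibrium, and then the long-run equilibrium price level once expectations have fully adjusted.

Short run: p = 164, y = 3134. Long run: p = 161.

Short run: with pᵉ = 166, SRAS is y = 1658 + 9p. Setting AD = SRAS gives 2460 = 15p, so p = 164 and y = 4118 − 6·164 = 3134.
Output 3134 is below potential 3152, so over time expected prices fall and SRAS shifts right until y returns to 3152.
Long run: y = 3152 on the AD curve gives 3152 = 4118 − 6p, so p = 161.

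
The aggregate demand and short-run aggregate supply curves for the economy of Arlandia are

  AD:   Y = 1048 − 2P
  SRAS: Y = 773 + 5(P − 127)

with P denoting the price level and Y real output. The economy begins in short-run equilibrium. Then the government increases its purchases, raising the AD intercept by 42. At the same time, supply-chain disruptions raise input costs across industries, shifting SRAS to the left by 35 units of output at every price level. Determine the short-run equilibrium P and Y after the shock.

P = 141, Y = 808

After both shocks: AD is Y = 1090 − 2P and SRAS is Y = 103 + 5P.
Setting them equal: 987 = 7P, so P = 141.
Y = 1090 − 2·141 = 808.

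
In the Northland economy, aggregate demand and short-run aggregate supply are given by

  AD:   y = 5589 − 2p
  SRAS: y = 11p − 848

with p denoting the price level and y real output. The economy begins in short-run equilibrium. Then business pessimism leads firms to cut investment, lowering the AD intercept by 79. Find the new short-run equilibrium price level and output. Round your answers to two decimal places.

This is a negative demand shock: AD shifts left.
New AD: y = 5510 − 2p.
Set AD = SRAS: 5510 − 2p = 11p − 848, so 6358 = 13p and p = 489.08.
Substituting into AD, y = 4531.85.

p = 489.08, y = 4531.85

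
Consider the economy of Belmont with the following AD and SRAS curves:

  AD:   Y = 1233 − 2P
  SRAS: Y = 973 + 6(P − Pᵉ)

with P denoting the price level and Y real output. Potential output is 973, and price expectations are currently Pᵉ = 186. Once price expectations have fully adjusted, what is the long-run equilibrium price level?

Short run: with Pᵉ = 186, SRAS is Y = 6P − 143. Setting AD = SRAS gives 1376 = 8P, so P = 172 and Y = 1233 − 2·172 = 889.
Output 889 is below potential 973, so over time expected prices fall and SRAS shifts right until Y returns to 973.
Long run: Y = 973 on the AD curve gives 973 = 1233 − 2P, so P = 130.

Long-run P = 130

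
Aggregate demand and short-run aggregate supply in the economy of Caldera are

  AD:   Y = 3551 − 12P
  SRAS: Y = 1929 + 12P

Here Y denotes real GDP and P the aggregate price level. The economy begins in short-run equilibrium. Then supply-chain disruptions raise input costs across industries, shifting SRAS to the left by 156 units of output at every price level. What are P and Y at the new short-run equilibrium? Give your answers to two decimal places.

P = 74.08, Y = 2662.00

This is a negative supply shock: SRAS shifts left.
New SRAS: Y = 1773 + 12P.
Set AD = SRAS: 3551 − 12P = 1773 + 12P, so 1778 = 24P and P = 74.08.
Substituting into AD, Y = 2662.00.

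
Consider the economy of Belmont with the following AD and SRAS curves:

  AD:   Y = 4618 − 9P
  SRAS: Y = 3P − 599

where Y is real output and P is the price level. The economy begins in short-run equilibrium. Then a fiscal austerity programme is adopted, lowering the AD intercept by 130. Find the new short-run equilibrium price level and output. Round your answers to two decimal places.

This is a negative demand shock: AD shifts left.
New AD: Y = 4488 − 9P.
Set AD = SRAS: 4488 − 9P = 3P − 599, so 5087 = 12P and P = 423.92.
Substituting into AD, Y = 672.75.

P = 423.92, Y = 672.75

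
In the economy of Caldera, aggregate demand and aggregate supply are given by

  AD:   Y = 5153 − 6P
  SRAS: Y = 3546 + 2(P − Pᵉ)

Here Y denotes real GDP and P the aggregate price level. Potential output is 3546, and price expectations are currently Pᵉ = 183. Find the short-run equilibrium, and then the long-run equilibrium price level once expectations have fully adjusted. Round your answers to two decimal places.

Short run: P = 246.63, Y = 3673.25. Long run: P = 267.83.

Short run: with Pᵉ = 183, SRAS is Y = 3180 + 2P. Setting AD = SRAS gives 1973 = 8P, so P = 246.63 and Y = 5153 − 6P = 3673.25.
Output 3673.25 is above potential 3546, so over time expected prices rise and SRAS shifts left until Y returns to 3546.
Long run: Y = 3546 on the AD curve gives 3546 = 5153 − 6P, so P = 267.83.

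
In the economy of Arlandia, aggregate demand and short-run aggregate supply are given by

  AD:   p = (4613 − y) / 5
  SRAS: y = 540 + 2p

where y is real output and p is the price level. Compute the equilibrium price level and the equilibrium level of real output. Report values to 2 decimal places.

p = 581.86, y = 1703.71

Rearrange AD to y = 4613 − 5p.
Set AD = SRAS: 4613 − 5p = 540 + 2p, so 4073 = 7p and p = 581.86.
Substituting into AD, y = 4613 − 5p = 1703.71.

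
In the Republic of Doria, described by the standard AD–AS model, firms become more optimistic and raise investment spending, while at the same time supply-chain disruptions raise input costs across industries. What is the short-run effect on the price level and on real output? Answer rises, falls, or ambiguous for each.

Price level: rises; output: ambiguous

The first event is a positive demand shock: AD shifts right, which by itself pushes P up and Y up.
The second is an adverse supply shock: SRAS shifts left, which by itself pushes P up and Y down.
Both shocks push P up, so P rises. The two shocks push Y in opposite directions, so the effect on Y is ambiguous.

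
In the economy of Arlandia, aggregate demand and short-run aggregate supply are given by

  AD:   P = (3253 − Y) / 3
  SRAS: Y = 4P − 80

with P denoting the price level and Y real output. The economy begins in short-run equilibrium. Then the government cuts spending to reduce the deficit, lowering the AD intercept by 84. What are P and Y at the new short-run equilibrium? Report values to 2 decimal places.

This is a negative demand shock: AD shifts left.
New AD: Y = 3169 − 3P.
Set AD = SRAS: 3169 − 3P = 4P − 80, so 3249 = 7P and P = 464.14.
Substituting into AD, Y = 1776.57.

P = 464.14, Y = 1776.57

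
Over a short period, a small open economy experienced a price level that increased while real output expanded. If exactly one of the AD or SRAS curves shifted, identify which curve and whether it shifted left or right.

AD shifted right

P rose and Y rose. An AD shift moves P and Y in the same direction; an SRAS shift moves them in opposite directions.
Here P and Y moved in the same direction, so the AD curve shifted.
Since Y rose, AD shifted right.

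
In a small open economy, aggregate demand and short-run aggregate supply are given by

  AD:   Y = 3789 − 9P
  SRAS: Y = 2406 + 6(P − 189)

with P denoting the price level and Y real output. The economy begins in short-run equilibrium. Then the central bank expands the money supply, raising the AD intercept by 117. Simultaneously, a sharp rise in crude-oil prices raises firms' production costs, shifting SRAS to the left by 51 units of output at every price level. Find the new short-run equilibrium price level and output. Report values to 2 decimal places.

After both shocks: AD is Y = 3906 − 9P and SRAS is Y = 1221 + 6P.
Setting them equal: 2685 = 15P, so P = 179.00.
Substituting into AD, Y = 2295.00.

P = 179.00, Y = 2295.00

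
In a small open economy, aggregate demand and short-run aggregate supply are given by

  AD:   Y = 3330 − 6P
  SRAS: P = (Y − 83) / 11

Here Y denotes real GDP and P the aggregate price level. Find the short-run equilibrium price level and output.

Rearrange SRAS to Y = 83 + 11P.
Set AD = SRAS: 3330 − 6P = 83 + 11P, so 3247 = 17P and P = 191.
Then Y = 3330 − 6·191 = 2184.

P = 191, Y = 2184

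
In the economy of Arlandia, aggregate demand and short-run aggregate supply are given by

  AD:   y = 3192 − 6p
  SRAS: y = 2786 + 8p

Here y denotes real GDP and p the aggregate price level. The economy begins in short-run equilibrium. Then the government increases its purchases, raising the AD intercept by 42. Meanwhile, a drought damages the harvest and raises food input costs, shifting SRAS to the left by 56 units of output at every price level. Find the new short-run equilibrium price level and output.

p = 36, y = 3018

After both shocks: AD is y = 3234 − 6p and SRAS is y = 2730 + 8p.
Setting them equal: 504 = 14p, so p = 36.
y = 3234 − 6·36 = 3018.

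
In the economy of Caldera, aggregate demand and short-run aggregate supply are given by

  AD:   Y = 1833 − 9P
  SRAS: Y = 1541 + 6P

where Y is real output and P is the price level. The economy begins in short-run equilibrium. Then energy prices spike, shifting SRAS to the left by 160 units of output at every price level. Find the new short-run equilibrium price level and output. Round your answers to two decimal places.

This is a negative supply shock: SRAS shifts left.
New SRAS: Y = 1381 + 6P.
Set AD = SRAS: 1833 − 9P = 1381 + 6P, so 452 = 15P and P = 30.13.
Substituting into AD, Y = 1561.80.

P = 30.13, Y = 1561.80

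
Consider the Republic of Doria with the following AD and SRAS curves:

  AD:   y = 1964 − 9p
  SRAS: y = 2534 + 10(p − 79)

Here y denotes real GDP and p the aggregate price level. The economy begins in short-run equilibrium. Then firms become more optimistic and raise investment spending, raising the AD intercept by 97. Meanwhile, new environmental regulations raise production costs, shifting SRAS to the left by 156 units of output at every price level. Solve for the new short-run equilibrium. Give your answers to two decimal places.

After both shocks: AD is y = 2061 − 9p and SRAS is y = 1588 + 10p.
Setting them equal: 473 = 19p, so p = 24.89.
Substituting into AD, y = 1836.95.

p = 24.89, y = 1836.95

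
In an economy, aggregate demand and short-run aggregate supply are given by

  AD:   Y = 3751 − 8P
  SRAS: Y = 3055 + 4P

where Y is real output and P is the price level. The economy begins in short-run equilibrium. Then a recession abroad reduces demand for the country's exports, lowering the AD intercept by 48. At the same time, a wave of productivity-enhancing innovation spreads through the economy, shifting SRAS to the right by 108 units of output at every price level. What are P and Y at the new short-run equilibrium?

After both shocks: AD is Y = 3703 − 8P and SRAS is Y = 3163 + 4P.
Setting them equal: 540 = 12P, so P = 45.
Y = 3703 − 8·45 = 3343.

P = 45, Y = 3343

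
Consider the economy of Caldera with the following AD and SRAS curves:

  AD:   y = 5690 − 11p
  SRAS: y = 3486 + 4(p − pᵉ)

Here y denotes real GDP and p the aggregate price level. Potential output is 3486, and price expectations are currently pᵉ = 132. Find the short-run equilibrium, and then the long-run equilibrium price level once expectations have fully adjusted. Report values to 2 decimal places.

Short run: p = 182.13, y = 3686.53. Long run: p = 200.36.

Short run: with pᵉ = 132, SRAS is y = 2958 + 4p. Setting AD = SRAS gives 2732 = 15p, so p = 182.13 and y = 5690 − 11p = 3686.53.
Output 3686.53 is above potential 3486, so over time expected prices rise and SRAS shifts left until y returns to 3486.
Long run: y = 3486 on the AD curve gives 3486 = 5690 − 11p, so p = 200.36.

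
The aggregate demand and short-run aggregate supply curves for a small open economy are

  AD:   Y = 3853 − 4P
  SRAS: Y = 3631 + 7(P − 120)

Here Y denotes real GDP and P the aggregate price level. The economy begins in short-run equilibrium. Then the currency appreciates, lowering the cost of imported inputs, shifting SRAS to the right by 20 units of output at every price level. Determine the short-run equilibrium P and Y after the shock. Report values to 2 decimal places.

P = 94.73, Y = 3474.09

This is a positive supply shock: SRAS shifts right.
New SRAS: Y = 2811 + 7P.
Set AD = SRAS: 3853 − 4P = 2811 + 7P, so 1042 = 11P and P = 94.73.
Substituting into AD, Y = 3474.09.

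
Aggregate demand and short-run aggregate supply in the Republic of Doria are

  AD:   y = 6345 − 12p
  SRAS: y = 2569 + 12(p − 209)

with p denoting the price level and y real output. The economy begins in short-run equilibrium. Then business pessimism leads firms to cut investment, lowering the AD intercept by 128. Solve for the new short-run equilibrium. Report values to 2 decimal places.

p = 256.50, y = 3139.00

This is a negative demand shock: AD shifts left.
New AD: y = 6217 − 12p.
SRAS can be written y = 61 + 12p.
Set AD = SRAS: 6217 − 12p = 61 + 12p, so 6156 = 24p and p = 256.50.
Substituting into AD, y = 3139.00.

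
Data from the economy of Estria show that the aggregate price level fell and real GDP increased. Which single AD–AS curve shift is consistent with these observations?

P fell and Y rose. An AD shift moves P and Y in the same direction; an SRAS shift moves them in opposite directions.
Here P and Y moved in opposite directions, so the SRAS curve shifted.
Since Y rose, SRAS shifted right.

SRAS shifted right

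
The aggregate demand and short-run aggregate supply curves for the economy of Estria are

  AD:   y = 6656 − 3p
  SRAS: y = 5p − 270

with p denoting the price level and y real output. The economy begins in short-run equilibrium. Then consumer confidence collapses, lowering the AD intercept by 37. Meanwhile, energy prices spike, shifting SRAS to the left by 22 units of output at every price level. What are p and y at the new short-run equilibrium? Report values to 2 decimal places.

After both shocks: AD is y = 6619 − 3p and SRAS is y = 5p − 292.
Setting them equal: 6911 = 8p, so p = 863.88.
Substituting into AD, y = 4027.38.

p = 863.88, y = 4027.38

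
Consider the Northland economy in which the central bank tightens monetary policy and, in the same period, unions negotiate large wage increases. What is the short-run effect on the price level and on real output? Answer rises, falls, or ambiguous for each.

The first event is a negative demand shock: AD shifts left, which by itself pushes P down and Y down.
The second is an adverse supply shock: SRAS shifts left, which by itself pushes P up and Y down.
The two shocks push P in opposite directions, so the effect on P is ambiguous. Both shocks push Y down, so Y falls.

Price level: ambiguous; output: falls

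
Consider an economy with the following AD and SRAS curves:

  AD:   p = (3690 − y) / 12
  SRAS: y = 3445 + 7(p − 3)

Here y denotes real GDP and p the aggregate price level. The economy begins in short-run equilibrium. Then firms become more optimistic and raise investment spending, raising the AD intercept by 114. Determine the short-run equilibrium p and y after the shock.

This is a positive demand shock: AD shifts right.
New AD: y = 3804 − 12p.
SRAS can be written y = 3424 + 7p.
Set AD = SRAS: 3804 − 12p = 3424 + 7p, so 380 = 19p and p = 20.
y = 3804 − 12·20 = 3564.

p = 20, y = 3564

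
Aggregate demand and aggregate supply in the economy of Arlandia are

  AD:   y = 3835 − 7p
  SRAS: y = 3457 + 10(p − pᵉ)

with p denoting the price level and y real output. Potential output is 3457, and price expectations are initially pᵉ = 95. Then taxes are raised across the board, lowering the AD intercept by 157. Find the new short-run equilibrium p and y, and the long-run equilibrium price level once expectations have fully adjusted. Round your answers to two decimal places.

AD shifts left: new AD is y = 3678 − 7p. With pᵉ = 95, SRAS is y = 2507 + 10p.
Short run: 3678 − 7p = 2507 + 10p gives 1171 = 17p, so p = 68.88 and y = 3678 − 7p = 3195.82.
y = 3195.82 is below potential 3457; expectations adjust and SRAS shifts right until y = 3457.
Long run: on the new AD curve, 3457 = 3678 − 7p gives p = 31.57.

Short run: p = 68.88, y = 3195.82. Long run: p = 31.57.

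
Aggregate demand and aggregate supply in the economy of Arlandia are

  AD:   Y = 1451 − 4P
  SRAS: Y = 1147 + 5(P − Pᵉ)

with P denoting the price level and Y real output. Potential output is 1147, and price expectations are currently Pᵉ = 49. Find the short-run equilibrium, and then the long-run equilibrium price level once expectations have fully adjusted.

Short run: with Pᵉ = 49, SRAS is Y = 902 + 5P. Setting AD = SRAS gives 549 = 9P, so P = 61 and Y = 1451 − 4·61 = 1207.
Output 1207 is above potential 1147, so over time expected prices rise and SRAS shifts left until Y returns to 1147.
Long run: Y = 1147 on the AD curve gives 1147 = 1451 − 4P, so P = 76.

Short run: P = 61, Y = 1207. Long run: P = 76.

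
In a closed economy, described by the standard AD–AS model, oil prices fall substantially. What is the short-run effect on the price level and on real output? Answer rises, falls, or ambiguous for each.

This is a favourable supply shock: SRAS shifts right.
Moving along the downward-sloping AD curve, P falls and Y rises.

Price level: falls; output: rises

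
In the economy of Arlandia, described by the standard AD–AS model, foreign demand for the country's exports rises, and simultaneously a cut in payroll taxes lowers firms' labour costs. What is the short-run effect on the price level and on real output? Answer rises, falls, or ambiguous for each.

The first event is a positive demand shock: AD shifts right, which by itself pushes P up and Y up.
The second is a favourable supply shock: SRAS shifts right, which by itself pushes P down and Y up.
The two shocks push P in opposite directions, so the effect on P is ambiguous. Both shocks push Y up, so Y rises.

Price level: ambiguous; output: rises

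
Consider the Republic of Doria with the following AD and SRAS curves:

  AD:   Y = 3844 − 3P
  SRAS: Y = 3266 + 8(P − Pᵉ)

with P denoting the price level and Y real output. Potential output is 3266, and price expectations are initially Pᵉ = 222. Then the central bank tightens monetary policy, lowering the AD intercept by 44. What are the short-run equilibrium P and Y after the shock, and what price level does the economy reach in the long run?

Short run: P = 210, Y = 3170. Long run: P = 178.

AD shifts left: new AD is Y = 3800 − 3P. With Pᵉ = 222, SRAS is Y = 1490 + 8P.
Short run: 3800 − 3P = 1490 + 8P gives 2310 = 11P, so P = 210 and Y = 3800 − 3·210 = 3170.
Y = 3170 is below potential 3266; expectations adjust and SRAS shifts right until Y = 3266.
Long run: on the new AD curve, 3266 = 3800 − 3P gives P = 178.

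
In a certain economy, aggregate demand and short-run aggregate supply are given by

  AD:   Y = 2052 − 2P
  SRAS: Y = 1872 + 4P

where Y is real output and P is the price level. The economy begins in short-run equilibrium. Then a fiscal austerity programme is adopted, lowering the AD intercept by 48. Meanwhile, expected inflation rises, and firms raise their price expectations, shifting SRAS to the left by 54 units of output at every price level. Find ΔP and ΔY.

After both shocks: AD is Y = 2004 − 2P and SRAS is Y = 1818 + 4P.
Setting them equal: 186 = 6P, so P = 31.
Y = 2004 − 2·31 = 1942.
Initially P = 30, Y = 1992, so ΔP = +1 and ΔY = -50.

ΔP = +1, ΔY = -50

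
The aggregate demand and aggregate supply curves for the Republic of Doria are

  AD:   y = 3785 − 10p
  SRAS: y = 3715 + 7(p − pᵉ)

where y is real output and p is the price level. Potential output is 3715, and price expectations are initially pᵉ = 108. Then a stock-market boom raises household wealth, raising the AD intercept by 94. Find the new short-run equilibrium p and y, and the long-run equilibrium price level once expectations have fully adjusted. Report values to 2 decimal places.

AD shifts right: new AD is y = 3879 − 10p. With pᵉ = 108, SRAS is y = 2959 + 7p.
Short run: 3879 − 10p = 2959 + 7p gives 920 = 17p, so p = 54.12 and y = 3879 − 10p = 3337.82.
y = 3337.82 is below potential 3715; expectations adjust and SRAS shifts right until y = 3715.
Long run: on the new AD curve, 3715 = 3879 − 10p gives p = 16.40.

Short run: p = 54.12, y = 3337.82. Long run: p = 16.40.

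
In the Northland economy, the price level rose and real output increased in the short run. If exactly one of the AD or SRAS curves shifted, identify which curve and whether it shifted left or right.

AD shifted right

P rose and Y rose. An AD shift moves P and Y in the same direction; an SRAS shift moves them in opposite directions.
Here P and Y moved in the same direction, so the AD curve shifted.
Since Y rose, AD shifted right.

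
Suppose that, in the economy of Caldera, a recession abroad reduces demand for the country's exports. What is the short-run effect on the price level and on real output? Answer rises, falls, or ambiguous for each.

Price level: falls; output: falls

This is a negative demand shock: AD shifts left.
Moving along the upward-sloping SRAS curve, P falls and Y falls.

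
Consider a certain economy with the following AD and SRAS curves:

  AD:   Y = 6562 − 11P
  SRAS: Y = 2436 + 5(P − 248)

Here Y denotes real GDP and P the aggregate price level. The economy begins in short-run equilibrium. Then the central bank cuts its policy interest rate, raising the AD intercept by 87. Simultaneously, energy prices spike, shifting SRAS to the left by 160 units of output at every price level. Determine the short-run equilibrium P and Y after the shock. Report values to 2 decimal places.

After both shocks: AD is Y = 6649 − 11P and SRAS is Y = 1036 + 5P.
Setting them equal: 5613 = 16P, so P = 350.81.
Substituting into AD, Y = 2790.06.

P = 350.81, Y = 2790.06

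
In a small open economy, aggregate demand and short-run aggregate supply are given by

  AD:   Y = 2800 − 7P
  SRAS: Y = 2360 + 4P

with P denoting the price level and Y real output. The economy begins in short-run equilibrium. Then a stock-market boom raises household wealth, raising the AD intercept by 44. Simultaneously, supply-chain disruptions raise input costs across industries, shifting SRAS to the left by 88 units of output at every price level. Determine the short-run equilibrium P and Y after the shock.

P = 52, Y = 2480

After both shocks: AD is Y = 2844 − 7P and SRAS is Y = 2272 + 4P.
Setting them equal: 572 = 11P, so P = 52.
Y = 2844 − 7·52 = 2480.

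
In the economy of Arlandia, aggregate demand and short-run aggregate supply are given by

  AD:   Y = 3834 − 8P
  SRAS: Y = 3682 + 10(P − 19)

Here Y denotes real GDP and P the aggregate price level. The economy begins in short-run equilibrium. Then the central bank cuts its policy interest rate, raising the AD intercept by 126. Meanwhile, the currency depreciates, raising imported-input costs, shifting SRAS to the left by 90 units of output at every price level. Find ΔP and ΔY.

ΔP = +12, ΔY = +30

After both shocks: AD is Y = 3960 − 8P and SRAS is Y = 3402 + 10P.
Setting them equal: 558 = 18P, so P = 31.
Y = 3960 − 8·31 = 3712.
Initially P = 19, Y = 3682, so ΔP = +12 and ΔY = +30.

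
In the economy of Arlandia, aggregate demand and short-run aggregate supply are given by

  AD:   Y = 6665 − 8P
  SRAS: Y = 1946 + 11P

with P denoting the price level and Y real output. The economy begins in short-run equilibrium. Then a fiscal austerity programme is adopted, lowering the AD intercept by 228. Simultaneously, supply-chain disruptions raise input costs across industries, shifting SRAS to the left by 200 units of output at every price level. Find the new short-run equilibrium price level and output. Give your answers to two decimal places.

P = 246.89, Y = 4461.84

After both shocks: AD is Y = 6437 − 8P and SRAS is Y = 1746 + 11P.
Setting them equal: 4691 = 19P, so P = 246.89.
Substituting into AD, Y = 4461.84.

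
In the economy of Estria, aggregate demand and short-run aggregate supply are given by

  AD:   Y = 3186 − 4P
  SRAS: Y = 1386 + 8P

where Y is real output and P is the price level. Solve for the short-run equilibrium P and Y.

Set AD = SRAS: 3186 − 4P = 1386 + 8P, so 1800 = 12P and P = 150.
Then Y = 3186 − 4·150 = 2586.

P = 150, Y = 2586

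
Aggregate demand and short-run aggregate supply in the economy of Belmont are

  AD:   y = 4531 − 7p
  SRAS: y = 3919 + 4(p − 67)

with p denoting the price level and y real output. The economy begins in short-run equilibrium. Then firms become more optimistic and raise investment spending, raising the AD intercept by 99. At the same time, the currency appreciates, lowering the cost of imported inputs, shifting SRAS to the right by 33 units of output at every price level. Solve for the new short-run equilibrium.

After both shocks: AD is y = 4630 − 7p and SRAS is y = 3684 + 4p.
Setting them equal: 946 = 11p, so p = 86.
y = 4630 − 7·86 = 4028.

p = 86, y = 4028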